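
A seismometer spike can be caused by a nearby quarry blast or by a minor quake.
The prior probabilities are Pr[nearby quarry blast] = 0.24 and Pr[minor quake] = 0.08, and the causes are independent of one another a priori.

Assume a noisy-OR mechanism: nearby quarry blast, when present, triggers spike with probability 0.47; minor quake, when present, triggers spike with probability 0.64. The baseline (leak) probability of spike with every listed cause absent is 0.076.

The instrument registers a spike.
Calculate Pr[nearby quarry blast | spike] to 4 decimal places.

Under noisy-OR, P(spike | causes) = 1 − (1−0.076)·∏(1−qᵢ) over the active causes.
P(spike) = 0.076·0.76·0.92 + 0.66736·0.76·0.08 + 0.51028·0.24·0.92 + 0.823701·0.24·0.08 = 0.053139 + 0.040575 + 0.112670 + 0.015815 = 0.222199
Restricting to configurations with nearby quarry blast present: 0.112670 + 0.015815 = 0.128485.
So P(nearby quarry blast | spike) = 0.128485/0.222199 ≈ 0.5782.

Pr[nearby quarry blast | spike] ≈ 0.5782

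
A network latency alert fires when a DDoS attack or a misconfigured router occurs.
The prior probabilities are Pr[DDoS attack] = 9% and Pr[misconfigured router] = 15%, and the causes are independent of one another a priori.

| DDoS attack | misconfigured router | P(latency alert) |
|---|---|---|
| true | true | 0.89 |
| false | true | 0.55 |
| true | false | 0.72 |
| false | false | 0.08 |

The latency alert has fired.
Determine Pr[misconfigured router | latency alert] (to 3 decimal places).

P(latency alert) = 0.08·0.91·0.85 + 0.55·0.91·0.15 + 0.72·0.09·0.85 + 0.89·0.09·0.15 = 0.061880 + 0.075075 + 0.055080 + 0.012015 = 0.204050
Restricting to configurations with misconfigured router present: 0.075075 + 0.012015 = 0.087090.
Hence the posterior is 0.087090/0.204050 ≈ 0.427.

Pr[misconfigured router | latency alert] ≈ 0.427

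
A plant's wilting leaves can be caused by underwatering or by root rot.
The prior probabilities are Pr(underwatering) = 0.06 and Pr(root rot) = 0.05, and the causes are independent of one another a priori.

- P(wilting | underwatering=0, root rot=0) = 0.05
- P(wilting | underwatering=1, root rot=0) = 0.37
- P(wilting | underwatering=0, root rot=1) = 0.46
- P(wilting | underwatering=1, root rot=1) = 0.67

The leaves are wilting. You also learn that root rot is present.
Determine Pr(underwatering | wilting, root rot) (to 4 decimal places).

Pr(underwatering | wilting, root rot) ≈ 0.0851

Weight on underwatering=true, given the evidence: 0.67*0.06 = 0.040200
The normalizing constant is 0.46*0.94 + 0.67*0.06 = 0.472600
P(underwatering | wilting, root rot) = 0.040200/0.472600 ≈ 0.0851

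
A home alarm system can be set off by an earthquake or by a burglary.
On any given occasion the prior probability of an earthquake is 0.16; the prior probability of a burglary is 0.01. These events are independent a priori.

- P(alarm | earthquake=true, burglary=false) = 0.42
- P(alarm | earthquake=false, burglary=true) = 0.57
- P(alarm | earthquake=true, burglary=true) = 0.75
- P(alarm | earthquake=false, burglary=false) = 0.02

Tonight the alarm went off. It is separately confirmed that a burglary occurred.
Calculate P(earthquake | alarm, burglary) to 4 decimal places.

Weight on earthquake=true, given the evidence: 0.75*0.16 = 0.120000
The normalizing constant is 0.57*0.84 + 0.75*0.16 = 0.598800
P(earthquake | alarm, burglary) = 0.120000/0.598800 ≈ 0.2004

P(earthquake | alarm, burglary) ≈ 0.2004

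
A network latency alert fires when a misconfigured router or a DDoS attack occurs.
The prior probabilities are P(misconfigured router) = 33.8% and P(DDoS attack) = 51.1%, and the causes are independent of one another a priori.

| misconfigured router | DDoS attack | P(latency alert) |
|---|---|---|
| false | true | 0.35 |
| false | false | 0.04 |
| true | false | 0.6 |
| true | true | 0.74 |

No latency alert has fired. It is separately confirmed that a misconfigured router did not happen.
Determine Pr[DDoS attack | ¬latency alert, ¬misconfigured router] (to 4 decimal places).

Numerator (weight on configurations with DDoS attack): 0.65·0.511 = 0.332150
The normalizing constant is 0.96·0.489 + 0.65·0.511 = 0.801590
P(DDoS attack | ¬latency alert, ¬misconfigured router) = 0.332150/0.801590 ≈ 0.4144

Pr[DDoS attack | ¬latency alert, ¬misconfigured router] ≈ 0.4144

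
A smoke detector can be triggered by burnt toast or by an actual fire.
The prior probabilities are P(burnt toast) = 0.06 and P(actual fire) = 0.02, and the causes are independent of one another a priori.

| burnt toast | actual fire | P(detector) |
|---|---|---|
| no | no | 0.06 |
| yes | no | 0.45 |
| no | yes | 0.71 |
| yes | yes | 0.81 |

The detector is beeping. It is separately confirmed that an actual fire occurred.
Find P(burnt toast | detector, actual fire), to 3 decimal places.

P(detector | actual fire) = 0.71·0.94 + 0.81·0.06 = 0.667400 + 0.048600 = 0.716000
The burnt toast-present share is 0.81·0.06 = 0.048600.
So P(burnt toast | detector, actual fire) = 0.048600/0.716000 ≈ 0.068.

P(burnt toast | detector, actual fire) ≈ 0.068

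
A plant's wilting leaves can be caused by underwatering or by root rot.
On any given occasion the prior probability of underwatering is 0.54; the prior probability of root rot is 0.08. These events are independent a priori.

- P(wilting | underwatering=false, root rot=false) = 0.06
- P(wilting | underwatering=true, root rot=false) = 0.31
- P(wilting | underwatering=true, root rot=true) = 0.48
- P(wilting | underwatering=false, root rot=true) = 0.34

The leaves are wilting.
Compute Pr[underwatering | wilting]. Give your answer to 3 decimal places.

Pr[underwatering | wilting] ≈ 0.822

For the numerator, keep only underwatering=true terms: 0.154008 + 0.020736 = 0.174744
Denominator P(wilting): 0.06*0.46*0.92 + 0.34*0.46*0.08 + 0.31*0.54*0.92 + 0.48*0.54*0.08 = 0.212648
Posterior = 0.174744 / 0.212648 ≈ 0.822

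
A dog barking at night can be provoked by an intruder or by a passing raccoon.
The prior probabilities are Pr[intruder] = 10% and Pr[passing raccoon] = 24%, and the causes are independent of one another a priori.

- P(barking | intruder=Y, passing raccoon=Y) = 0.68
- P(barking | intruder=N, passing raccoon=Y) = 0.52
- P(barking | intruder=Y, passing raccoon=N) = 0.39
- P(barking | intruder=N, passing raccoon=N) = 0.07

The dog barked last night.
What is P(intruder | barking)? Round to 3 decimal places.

Enumerate the 4 (intruder, passing raccoon) configurations and weight by the priors:
  P(barking) = 0.07×0.9×0.76 + 0.52×0.9×0.24 + 0.39×0.1×0.76 + 0.68×0.1×0.24
        = 0.047880 + 0.112320 + 0.029640 + 0.016320 = 0.206160
Keeping only the intruder-present terms gives 0.045960, so
  P(intruder | barking) = 0.045960 / 0.206160 ≈ 0.223

P(intruder | barking) ≈ 0.223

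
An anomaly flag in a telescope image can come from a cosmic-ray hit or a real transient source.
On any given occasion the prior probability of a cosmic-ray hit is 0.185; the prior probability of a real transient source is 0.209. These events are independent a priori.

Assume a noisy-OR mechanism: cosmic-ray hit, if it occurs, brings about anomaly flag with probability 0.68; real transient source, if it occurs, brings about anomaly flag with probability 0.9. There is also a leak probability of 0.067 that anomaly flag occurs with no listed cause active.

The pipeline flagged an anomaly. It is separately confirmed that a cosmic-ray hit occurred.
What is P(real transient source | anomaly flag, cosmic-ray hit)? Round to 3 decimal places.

P(real transient source | anomaly flag, cosmic-ray hit) ≈ 0.268

Under noisy-OR, P(anomaly flag | causes) = 1 − (1−0.067)·∏(1−qᵢ) over the active causes.
By total probability over both values of real transient source:
  P(anomaly flag | cosmic-ray hit) = 0.70144×0.791 + 0.970144×0.209
        = 0.554839 + 0.202760 = 0.757599
The terms with real transient source present sum to 0.202760, so
  P(real transient source | anomaly flag, cosmic-ray hit) = 0.202760 / 0.757599 ≈ 0.268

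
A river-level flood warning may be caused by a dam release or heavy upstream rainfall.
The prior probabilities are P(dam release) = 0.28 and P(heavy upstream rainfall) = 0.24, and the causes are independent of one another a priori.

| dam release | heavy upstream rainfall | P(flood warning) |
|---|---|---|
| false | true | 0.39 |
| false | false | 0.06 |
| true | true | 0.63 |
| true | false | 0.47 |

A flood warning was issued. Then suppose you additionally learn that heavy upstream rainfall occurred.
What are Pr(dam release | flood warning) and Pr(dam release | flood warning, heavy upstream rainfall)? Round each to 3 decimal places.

Pr(dam release | flood warning) ≈ 0.587; Pr(dam release | flood warning, heavy upstream rainfall) ≈ 0.386

P(flood warning) = 0.06×0.72×0.76 + 0.39×0.72×0.24 + 0.47×0.28×0.76 + 0.63×0.28×0.24 = 0.032832 + 0.067392 + 0.100016 + 0.042336 = 0.242576
Of this, 0.142352 comes from 0.100016 + 0.042336 (the dam release=true cases).
P(dam release | flood warning) = 0.142352 / 0.242576 ≈ 0.587

Now also conditioning on heavy upstream rainfall=true:
Enumerate both values of dam release and weight by the priors:
  P(flood warning | heavy upstream rainfall) = 0.39*0.72 + 0.63*0.28
        = 0.280800 + 0.176400 = 0.457200
The terms with dam release present sum to 0.176400, so
  P(dam release | flood warning, heavy upstream rainfall) = 0.176400 / 0.457200 ≈ 0.386
This is intercausal reasoning (explaining away): once heavy upstream rainfall accounts for the flood warning, dam release becomes less likely.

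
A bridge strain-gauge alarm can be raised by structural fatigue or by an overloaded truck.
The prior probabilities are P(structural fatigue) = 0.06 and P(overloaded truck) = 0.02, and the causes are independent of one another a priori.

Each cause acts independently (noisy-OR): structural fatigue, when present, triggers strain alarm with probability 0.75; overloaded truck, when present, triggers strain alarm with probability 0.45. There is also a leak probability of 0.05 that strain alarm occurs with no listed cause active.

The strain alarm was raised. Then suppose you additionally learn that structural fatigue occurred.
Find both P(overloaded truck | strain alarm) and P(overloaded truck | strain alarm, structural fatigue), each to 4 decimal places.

P(overloaded truck | strain alarm) ≈ 0.0993; P(overloaded truck | strain alarm, structural fatigue) ≈ 0.0227

Under noisy-OR, P(strain alarm | causes) = 1 − (1−0.05)·∏(1−qᵢ) over the active causes.
By total probability over the 4 (structural fatigue, overloaded truck) configurations:
  P(strain alarm) = 0.05×0.94×0.98 + 0.4775×0.94×0.02 + 0.7625×0.06×0.98 + 0.869375×0.06×0.02
        = 0.046060 + 0.008977 + 0.044835 + 0.001043 = 0.100915
Configurations with overloaded truck contribute 0.010020, so
  P(overloaded truck | strain alarm) = 0.010020 / 0.100915 ≈ 0.0993

Now condition on the additional information:
P(strain alarm | structural fatigue) = 0.7625·0.98 + 0.869375·0.02 = 0.747250 + 0.017388 = 0.764638
Of this, 0.017388 comes from 0.869375·0.02 (the overloaded truck=true cases).
Hence the posterior is 0.017388/0.764638 ≈ 0.0227.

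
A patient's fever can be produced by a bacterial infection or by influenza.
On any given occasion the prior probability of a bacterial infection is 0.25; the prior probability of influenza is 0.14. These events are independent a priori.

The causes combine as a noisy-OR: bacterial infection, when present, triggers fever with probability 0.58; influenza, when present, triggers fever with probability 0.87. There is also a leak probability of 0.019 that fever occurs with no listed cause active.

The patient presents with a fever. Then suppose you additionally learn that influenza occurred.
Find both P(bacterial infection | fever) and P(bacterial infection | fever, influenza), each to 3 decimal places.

P(bacterial infection | fever) ≈ 0.606; P(bacterial infection | fever, influenza) ≈ 0.266

Under noisy-OR, P(fever | causes) = 1 − (1−0.019)·∏(1−qᵢ) over the active causes.
P(fever) = 0.019×0.75×0.86 + 0.87247×0.75×0.14 + 0.58798×0.25×0.86 + 0.946437×0.25×0.14 = 0.012255 + 0.091609 + 0.126416 + 0.033125 = 0.263405
Restricting to configurations with bacterial infection present: 0.126416 + 0.033125 = 0.159541.
Hence the posterior is 0.159541/0.263405 ≈ 0.606.

Now condition on the additional information:
Enumerate both values of bacterial infection and weight by the priors:
  P(fever | influenza) = 0.87247*0.75 + 0.946437*0.25
        = 0.654353 + 0.236609 = 0.890962
Keeping only the bacterial infection-present terms gives 0.236609, so
  P(bacterial infection | fever, influenza) = 0.236609 / 0.890962 ≈ 0.266
The drop from 0.606 to 0.266 is the explaining-away (discounting) effect.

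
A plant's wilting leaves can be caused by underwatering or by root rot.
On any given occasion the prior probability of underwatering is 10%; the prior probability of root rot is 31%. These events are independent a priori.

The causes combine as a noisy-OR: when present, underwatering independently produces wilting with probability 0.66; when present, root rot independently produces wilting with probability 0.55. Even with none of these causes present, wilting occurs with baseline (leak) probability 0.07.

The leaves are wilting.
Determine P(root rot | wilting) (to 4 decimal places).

Under noisy-OR, P(wilting | causes) = 1 − (1−0.07)·∏(1−qᵢ) over the active causes.
Numerator (weight on configurations with root rot): 0.162238 + 0.026589 = 0.188827
Denominator P(wilting): 0.07×0.9×0.69 + 0.5815×0.9×0.31 + 0.6838×0.1×0.69 + 0.85771×0.1×0.31 = 0.279479
Posterior = 0.188827 / 0.279479 ≈ 0.6756

P(root rot | wilting) ≈ 0.6756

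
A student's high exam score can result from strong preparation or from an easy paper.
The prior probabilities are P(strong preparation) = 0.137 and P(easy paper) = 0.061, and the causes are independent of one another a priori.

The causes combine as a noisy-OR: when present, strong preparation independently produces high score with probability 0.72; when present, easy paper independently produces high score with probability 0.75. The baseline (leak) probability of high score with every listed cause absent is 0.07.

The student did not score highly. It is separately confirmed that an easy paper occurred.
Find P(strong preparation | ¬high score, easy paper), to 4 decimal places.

Under noisy-OR, P(high score | causes) = 1 − (1−0.07)·∏(1−qᵢ) over the active causes.
For the numerator, keep only strong preparation=true terms: 0.0651×0.137 = 0.008919
The normalizing constant is 0.2325×0.863 + 0.0651×0.137 = 0.209567
Posterior = 0.008919 / 0.209567 ≈ 0.0426

P(strong preparation | ¬high score, easy paper) ≈ 0.0426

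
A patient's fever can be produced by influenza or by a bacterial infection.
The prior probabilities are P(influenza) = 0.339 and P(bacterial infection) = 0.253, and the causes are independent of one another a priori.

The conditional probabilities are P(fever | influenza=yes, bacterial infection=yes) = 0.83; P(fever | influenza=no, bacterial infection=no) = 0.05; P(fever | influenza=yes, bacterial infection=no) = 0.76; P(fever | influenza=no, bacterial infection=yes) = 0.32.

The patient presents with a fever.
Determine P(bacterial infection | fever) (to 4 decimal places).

Weight on bacterial infection=true, given the evidence: 0.053515 + 0.071187 = 0.124702
Denominator P(fever): 0.05·0.661·0.747 + 0.32·0.661·0.253 + 0.76·0.339·0.747 + 0.83·0.339·0.253 = 0.341847
P(bacterial infection | fever) = 0.124702/0.341847 ≈ 0.3648

P(bacterial infection | fever) ≈ 0.3648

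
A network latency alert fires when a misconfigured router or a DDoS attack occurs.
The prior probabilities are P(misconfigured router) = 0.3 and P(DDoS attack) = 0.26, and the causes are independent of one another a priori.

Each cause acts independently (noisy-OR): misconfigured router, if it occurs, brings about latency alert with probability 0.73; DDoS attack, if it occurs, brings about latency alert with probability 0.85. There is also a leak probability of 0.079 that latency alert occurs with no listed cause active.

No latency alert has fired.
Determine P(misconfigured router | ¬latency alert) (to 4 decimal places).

Under noisy-OR, P(latency alert | causes) = 1 − (1−0.079)·∏(1−qᵢ) over the active causes.
For the numerator, keep only misconfigured router=true terms: 0.055205 + 0.002909 = 0.058114
The normalizing constant is 0.921·0.7·0.74 + 0.13815·0.7·0.26 + 0.24867·0.3·0.74 + 0.0373·0.3·0.26 = 0.560335
Posterior = 0.058114 / 0.560335 ≈ 0.1037

P(misconfigured router | ¬latency alert) ≈ 0.1037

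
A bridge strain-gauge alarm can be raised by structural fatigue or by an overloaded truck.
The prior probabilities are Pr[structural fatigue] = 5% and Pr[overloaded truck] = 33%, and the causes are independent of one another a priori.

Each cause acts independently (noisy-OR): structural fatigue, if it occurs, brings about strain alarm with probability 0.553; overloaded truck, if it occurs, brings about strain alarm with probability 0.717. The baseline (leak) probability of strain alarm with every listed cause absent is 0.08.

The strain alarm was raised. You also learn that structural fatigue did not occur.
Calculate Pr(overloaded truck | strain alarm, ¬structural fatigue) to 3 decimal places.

Pr(overloaded truck | strain alarm, ¬structural fatigue) ≈ 0.820

Under noisy-OR, P(strain alarm | causes) = 1 − (1−0.08)·∏(1−qᵢ) over the active causes.
P(strain alarm | ¬structural fatigue) = 0.08×0.67 + 0.73964×0.33 = 0.053600 + 0.244081 = 0.297681
The overloaded truck-present share is 0.73964×0.33 = 0.244081.
Hence the posterior is 0.244081/0.297681 ≈ 0.820.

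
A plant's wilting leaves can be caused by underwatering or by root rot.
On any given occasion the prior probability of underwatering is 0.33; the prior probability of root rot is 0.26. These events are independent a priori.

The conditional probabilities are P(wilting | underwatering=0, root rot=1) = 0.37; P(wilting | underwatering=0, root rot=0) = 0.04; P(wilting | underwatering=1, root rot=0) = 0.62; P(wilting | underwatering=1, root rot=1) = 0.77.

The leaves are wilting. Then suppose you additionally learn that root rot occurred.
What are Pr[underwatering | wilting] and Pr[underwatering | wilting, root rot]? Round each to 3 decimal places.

Pr[underwatering | wilting] ≈ 0.721; Pr[underwatering | wilting, root rot] ≈ 0.506

P(wilting) = 0.04×0.67×0.74 + 0.37×0.67×0.26 + 0.62×0.33×0.74 + 0.77×0.33×0.26 = 0.019832 + 0.064454 + 0.151404 + 0.066066 = 0.301756
Of this, 0.217470 comes from 0.151404 + 0.066066 (the underwatering=true cases).
So P(underwatering | wilting) = 0.217470/0.301756 ≈ 0.721.

Now also conditioning on root rot=true:
For the numerator, keep only underwatering=true terms: 0.77·0.33 = 0.254100
Normalizer over all consistent configurations: 0.37·0.67 + 0.77·0.33 = 0.502000
Posterior = 0.254100 / 0.502000 ≈ 0.506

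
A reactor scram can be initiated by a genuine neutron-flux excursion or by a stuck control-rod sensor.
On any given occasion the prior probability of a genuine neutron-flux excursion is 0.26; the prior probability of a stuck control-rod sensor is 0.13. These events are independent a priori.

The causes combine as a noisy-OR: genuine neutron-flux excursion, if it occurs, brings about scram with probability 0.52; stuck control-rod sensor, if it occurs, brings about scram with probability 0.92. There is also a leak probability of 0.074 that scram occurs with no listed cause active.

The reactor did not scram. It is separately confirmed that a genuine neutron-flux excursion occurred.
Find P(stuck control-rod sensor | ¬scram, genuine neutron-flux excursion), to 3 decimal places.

P(stuck control-rod sensor | ¬scram, genuine neutron-flux excursion) ≈ 0.012

Under noisy-OR, P(scram | causes) = 1 − (1−0.074)·∏(1−qᵢ) over the active causes.
P(¬scram | genuine neutron-flux excursion) = 0.44448×0.87 + 0.035558×0.13 = 0.386698 + 0.004623 = 0.391321
The stuck control-rod sensor-present share is 0.035558×0.13 = 0.004623.
P(stuck control-rod sensor | ¬scram, genuine neutron-flux excursion) = 0.004623 / 0.391321 ≈ 0.012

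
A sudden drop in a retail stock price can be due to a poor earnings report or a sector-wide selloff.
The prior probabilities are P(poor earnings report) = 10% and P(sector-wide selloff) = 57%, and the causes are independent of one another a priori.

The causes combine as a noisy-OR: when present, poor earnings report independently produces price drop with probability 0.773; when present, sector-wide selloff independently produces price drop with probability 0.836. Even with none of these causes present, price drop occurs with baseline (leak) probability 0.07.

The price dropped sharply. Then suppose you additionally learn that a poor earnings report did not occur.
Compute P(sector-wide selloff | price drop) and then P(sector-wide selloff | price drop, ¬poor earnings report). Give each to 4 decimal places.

Under noisy-OR, P(price drop | causes) = 1 − (1−0.07)·∏(1−qᵢ) over the active causes.
Sum P(price drop|·) weighted by the priors over the 4 (poor earnings report, sector-wide selloff) configurations:
  P(price drop) = 0.07*0.9*0.43 + 0.84748*0.9*0.57 + 0.78889*0.1*0.43 + 0.965378*0.1*0.57
        = 0.027090 + 0.434757 + 0.033922 + 0.055027 = 0.550796
Keeping only the sector-wide selloff-present terms gives 0.489784, so
  P(sector-wide selloff | price drop) = 0.489784 / 0.550796 ≈ 0.8892

With the extra evidence:
Sum P(price drop|·) weighted by the priors over both values of sector-wide selloff:
  P(price drop | ¬poor earnings report) = 0.07×0.43 + 0.84748×0.57
        = 0.030100 + 0.483064 = 0.513164
Keeping only the sector-wide selloff-present terms gives 0.483064, so
  P(sector-wide selloff | price drop, ¬poor earnings report) = 0.483064 / 0.513164 ≈ 0.9413
Ruling out poor earnings report raises the posterior on sector-wide selloff — the flip side of explaining away.

P(sector-wide selloff | price drop) ≈ 0.8892; P(sector-wide selloff | price drop, ¬poor earnings report) ≈ 0.9413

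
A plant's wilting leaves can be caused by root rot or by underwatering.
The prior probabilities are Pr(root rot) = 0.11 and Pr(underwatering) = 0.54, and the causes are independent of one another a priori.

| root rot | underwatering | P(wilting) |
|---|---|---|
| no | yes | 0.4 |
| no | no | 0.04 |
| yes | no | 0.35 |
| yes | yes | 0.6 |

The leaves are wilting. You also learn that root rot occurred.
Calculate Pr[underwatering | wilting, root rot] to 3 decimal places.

Pr[underwatering | wilting, root rot] ≈ 0.668

P(wilting | root rot) = 0.35*0.46 + 0.6*0.54 = 0.161000 + 0.324000 = 0.485000
The underwatering-present share is 0.6*0.54 = 0.324000.
Hence the posterior is 0.324000/0.485000 ≈ 0.668.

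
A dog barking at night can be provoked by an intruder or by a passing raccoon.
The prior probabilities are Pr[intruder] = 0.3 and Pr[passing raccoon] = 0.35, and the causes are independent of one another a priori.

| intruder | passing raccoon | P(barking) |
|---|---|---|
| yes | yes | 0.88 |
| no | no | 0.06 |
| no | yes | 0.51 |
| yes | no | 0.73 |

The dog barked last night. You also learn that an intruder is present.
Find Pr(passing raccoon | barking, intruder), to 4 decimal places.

Enumerate both values of passing raccoon and weight by the priors:
  P(barking | intruder) = 0.73*0.65 + 0.88*0.35
        = 0.474500 + 0.308000 = 0.782500
The terms with passing raccoon present sum to 0.308000, so
  P(passing raccoon | barking, intruder) = 0.308000 / 0.782500 ≈ 0.3936

Pr(passing raccoon | barking, intruder) ≈ 0.3936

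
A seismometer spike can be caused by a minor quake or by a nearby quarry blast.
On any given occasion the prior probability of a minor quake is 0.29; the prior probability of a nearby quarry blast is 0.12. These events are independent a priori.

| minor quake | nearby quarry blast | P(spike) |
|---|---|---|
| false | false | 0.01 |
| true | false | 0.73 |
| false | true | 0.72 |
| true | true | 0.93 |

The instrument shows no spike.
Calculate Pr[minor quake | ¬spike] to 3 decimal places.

Numerator (weight on configurations with minor quake): 0.068904 + 0.002436 = 0.071340
Normalizer over all consistent configurations: 0.99×0.71×0.88 + 0.28×0.71×0.12 + 0.27×0.29×0.88 + 0.07×0.29×0.12 = 0.713748
Posterior = 0.071340 / 0.713748 ≈ 0.100

Pr[minor quake | ¬spike] ≈ 0.100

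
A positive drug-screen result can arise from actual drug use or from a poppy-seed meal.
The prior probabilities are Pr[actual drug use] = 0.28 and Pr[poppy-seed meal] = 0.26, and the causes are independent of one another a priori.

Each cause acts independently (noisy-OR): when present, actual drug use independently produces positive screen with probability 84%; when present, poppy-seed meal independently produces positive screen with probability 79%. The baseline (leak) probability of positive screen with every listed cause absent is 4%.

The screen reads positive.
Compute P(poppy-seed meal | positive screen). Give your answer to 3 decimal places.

P(poppy-seed meal | positive screen) ≈ 0.528

Under noisy-OR, P(positive screen | causes) = 1 − (1−0.04)·∏(1−qᵢ) over the active causes.
Enumerate the 4 (actual drug use, poppy-seed meal) configurations and weight by the priors:
  P(positive screen) = 0.04*0.72*0.74 + 0.7984*0.72*0.26 + 0.8464*0.28*0.74 + 0.967744*0.28*0.26
        = 0.021312 + 0.149460 + 0.175374 + 0.070452 = 0.416598
Configurations with poppy-seed meal contribute 0.219912, so
  P(poppy-seed meal | positive screen) = 0.219912 / 0.416598 ≈ 0.528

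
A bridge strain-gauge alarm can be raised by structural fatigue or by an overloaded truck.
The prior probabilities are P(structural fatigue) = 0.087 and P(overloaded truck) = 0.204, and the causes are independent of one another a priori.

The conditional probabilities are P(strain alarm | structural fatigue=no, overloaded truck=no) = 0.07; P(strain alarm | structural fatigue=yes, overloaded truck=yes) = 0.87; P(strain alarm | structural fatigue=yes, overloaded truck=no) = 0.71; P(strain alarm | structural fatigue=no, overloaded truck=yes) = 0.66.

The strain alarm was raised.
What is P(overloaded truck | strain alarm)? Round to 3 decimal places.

P(overloaded truck | strain alarm) ≈ 0.580

For the numerator, keep only overloaded truck=true terms: 0.122926 + 0.015441 = 0.138367
Denominator P(strain alarm): 0.07·0.913·0.796 + 0.66·0.913·0.204 + 0.71·0.087·0.796 + 0.87·0.087·0.204 = 0.238408
Posterior = 0.138367 / 0.238408 ≈ 0.580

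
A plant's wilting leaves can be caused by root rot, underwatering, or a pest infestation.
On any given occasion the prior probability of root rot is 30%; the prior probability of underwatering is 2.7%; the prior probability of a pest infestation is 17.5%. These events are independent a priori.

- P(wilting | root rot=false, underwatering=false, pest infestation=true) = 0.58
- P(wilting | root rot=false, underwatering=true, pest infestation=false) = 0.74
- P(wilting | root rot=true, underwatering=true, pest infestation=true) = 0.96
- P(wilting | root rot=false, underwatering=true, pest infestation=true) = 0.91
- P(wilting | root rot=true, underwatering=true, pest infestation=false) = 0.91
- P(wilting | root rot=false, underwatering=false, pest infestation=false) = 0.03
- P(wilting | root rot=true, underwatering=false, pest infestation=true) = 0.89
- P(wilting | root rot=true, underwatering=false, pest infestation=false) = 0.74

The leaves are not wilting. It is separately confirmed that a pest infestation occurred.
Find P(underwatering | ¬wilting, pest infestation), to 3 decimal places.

P(¬wilting | pest infestation) = 0.42·0.7·0.973 + 0.09·0.7·0.027 + 0.11·0.3·0.973 + 0.04·0.3·0.027 = 0.286062 + 0.001701 + 0.032109 + 0.000324 = 0.320196
Restricting to configurations with underwatering present: 0.001701 + 0.000324 = 0.002025.
P(underwatering | ¬wilting, pest infestation) = 0.002025 / 0.320196 ≈ 0.006

P(underwatering | ¬wilting, pest infestation) ≈ 0.006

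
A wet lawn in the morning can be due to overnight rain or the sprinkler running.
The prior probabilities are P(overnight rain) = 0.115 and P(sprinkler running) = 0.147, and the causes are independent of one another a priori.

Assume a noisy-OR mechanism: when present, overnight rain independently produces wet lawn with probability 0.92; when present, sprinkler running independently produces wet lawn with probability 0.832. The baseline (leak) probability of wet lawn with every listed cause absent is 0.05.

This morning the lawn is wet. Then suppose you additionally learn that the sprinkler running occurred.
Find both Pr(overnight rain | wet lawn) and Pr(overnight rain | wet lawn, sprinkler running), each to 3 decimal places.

Under noisy-OR, P(wet lawn | causes) = 1 − (1−0.05)·∏(1−qᵢ) over the active causes.
P(wet lawn) = 0.05*0.885*0.853 + 0.8404*0.885*0.147 + 0.924*0.115*0.853 + 0.987232*0.115*0.147 = 0.037745 + 0.109332 + 0.090640 + 0.016689 = 0.254406
The overnight rain-present share is 0.090640 + 0.016689 = 0.107329.
So P(overnight rain | wet lawn) = 0.107329/0.254406 ≈ 0.422.

With the extra evidence:
By total probability over both values of overnight rain:
  P(wet lawn | sprinkler running) = 0.8404*0.885 + 0.987232*0.115
        = 0.743754 + 0.113532 = 0.857286
The terms with overnight rain present sum to 0.113532, so
  P(overnight rain | wet lawn, sprinkler running) = 0.113532 / 0.857286 ≈ 0.132
This is intercausal reasoning (explaining away): once sprinkler running accounts for the wet lawn, overnight rain becomes less likely.

Pr(overnight rain | wet lawn) ≈ 0.422; Pr(overnight rain | wet lawn, sprinkler running) ≈ 0.132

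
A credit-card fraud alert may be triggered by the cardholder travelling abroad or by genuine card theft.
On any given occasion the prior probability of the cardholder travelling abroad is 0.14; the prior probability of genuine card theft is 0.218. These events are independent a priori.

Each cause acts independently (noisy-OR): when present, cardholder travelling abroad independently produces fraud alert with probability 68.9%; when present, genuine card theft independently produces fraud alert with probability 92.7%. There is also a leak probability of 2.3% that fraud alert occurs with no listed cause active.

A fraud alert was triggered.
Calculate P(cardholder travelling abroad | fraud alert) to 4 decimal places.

Under noisy-OR, P(fraud alert | causes) = 1 − (1−0.023)·∏(1−qᵢ) over the active causes.
Sum P(fraud alert|·) weighted by the priors over the 4 (cardholder travelling abroad, genuine card theft) configurations:
  P(fraud alert) = 0.023·0.86·0.782 + 0.928679·0.86·0.218 + 0.696153·0.14·0.782 + 0.977819·0.14·0.218
        = 0.015468 + 0.174109 + 0.076215 + 0.029843 = 0.295635
The terms with cardholder travelling abroad present sum to 0.106058, so
  P(cardholder travelling abroad | fraud alert) = 0.106058 / 0.295635 ≈ 0.3587

P(cardholder travelling abroad | fraud alert) ≈ 0.3587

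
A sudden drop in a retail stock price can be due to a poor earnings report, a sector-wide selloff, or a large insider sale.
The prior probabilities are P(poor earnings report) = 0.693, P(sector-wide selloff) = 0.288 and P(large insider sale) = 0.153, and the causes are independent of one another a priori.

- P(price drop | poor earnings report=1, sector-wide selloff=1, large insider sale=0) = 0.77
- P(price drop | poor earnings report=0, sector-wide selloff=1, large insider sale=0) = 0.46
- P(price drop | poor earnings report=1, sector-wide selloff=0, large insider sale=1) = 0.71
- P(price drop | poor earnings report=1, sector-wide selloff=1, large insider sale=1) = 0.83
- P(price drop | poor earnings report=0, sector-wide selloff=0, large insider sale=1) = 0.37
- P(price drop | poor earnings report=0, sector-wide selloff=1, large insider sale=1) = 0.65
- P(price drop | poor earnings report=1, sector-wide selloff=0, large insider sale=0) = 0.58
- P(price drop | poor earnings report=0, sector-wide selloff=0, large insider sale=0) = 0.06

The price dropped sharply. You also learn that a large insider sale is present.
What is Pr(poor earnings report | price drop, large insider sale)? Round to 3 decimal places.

Pr(poor earnings report | price drop, large insider sale) ≈ 0.789

Sum P(price drop|·) weighted by the priors over the 4 (poor earnings report, sector-wide selloff) configurations:
  P(price drop | large insider sale) = 0.37*0.307*0.712 + 0.65*0.307*0.288 + 0.71*0.693*0.712 + 0.83*0.693*0.288
        = 0.080876 + 0.057470 + 0.350325 + 0.165655 = 0.654326
Configurations with poor earnings report contribute 0.515980, so
  P(poor earnings report | price drop, large insider sale) = 0.515980 / 0.654326 ≈ 0.789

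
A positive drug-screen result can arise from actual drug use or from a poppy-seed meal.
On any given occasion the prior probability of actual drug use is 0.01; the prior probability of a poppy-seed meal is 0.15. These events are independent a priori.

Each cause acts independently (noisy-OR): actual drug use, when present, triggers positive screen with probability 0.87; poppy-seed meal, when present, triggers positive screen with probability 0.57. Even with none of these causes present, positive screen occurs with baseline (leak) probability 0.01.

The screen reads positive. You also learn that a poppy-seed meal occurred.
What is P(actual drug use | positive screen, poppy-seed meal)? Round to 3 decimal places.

Under noisy-OR, P(positive screen | causes) = 1 − (1−0.01)·∏(1−qᵢ) over the active causes.
P(positive screen | poppy-seed meal) = 0.5743×0.99 + 0.944659×0.01 = 0.568557 + 0.009447 = 0.578004
Restricting to configurations with actual drug use present: 0.944659×0.01 = 0.009447.
So P(actual drug use | positive screen, poppy-seed meal) = 0.009447/0.578004 ≈ 0.016.

P(actual drug use | positive screen, poppy-seed meal) ≈ 0.016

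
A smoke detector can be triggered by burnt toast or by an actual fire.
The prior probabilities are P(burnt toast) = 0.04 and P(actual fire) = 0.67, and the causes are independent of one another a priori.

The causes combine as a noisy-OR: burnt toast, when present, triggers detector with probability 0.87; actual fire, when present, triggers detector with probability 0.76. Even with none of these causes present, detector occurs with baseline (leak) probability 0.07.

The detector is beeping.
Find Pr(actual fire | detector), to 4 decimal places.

Under noisy-OR, P(detector | causes) = 1 − (1−0.07)·∏(1−qᵢ) over the active causes.
Sum P(detector|·) weighted by the priors over the 4 (burnt toast, actual fire) configurations:
  P(detector) = 0.07*0.96*0.33 + 0.7768*0.96*0.67 + 0.8791*0.04*0.33 + 0.970984*0.04*0.67
        = 0.022176 + 0.499638 + 0.011604 + 0.026022 = 0.559440
The terms with actual fire present sum to 0.525660, so
  P(actual fire | detector) = 0.525660 / 0.559440 ≈ 0.9396

Pr(actual fire | detector) ≈ 0.9396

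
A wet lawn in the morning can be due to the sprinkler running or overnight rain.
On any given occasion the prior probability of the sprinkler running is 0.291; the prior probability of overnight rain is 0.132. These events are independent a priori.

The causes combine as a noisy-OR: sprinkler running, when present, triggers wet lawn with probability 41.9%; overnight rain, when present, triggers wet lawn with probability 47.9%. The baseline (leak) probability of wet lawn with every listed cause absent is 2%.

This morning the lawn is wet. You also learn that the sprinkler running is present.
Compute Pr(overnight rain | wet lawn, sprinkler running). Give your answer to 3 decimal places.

Pr(overnight rain | wet lawn, sprinkler running) ≈ 0.199

Under noisy-OR, P(wet lawn | causes) = 1 − (1−0.02)·∏(1−qᵢ) over the active causes.
Weight on overnight rain=true, given the evidence: 0.703353×0.132 = 0.092843
The normalizing constant is 0.43062×0.868 + 0.703353×0.132 = 0.466621
P(overnight rain | wet lawn, sprinkler running) = 0.092843/0.466621 ≈ 0.199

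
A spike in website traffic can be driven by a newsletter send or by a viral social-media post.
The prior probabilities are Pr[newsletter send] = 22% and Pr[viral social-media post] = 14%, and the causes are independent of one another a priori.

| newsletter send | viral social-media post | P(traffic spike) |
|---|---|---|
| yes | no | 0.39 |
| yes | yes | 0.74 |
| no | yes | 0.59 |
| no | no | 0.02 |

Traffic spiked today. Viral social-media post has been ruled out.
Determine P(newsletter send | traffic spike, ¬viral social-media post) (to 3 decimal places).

P(newsletter send | traffic spike, ¬viral social-media post) ≈ 0.846

Enumerate both values of newsletter send and weight by the priors:
  P(traffic spike | ¬viral social-media post) = 0.02×0.78 + 0.39×0.22
        = 0.015600 + 0.085800 = 0.101400
Configurations with newsletter send contribute 0.085800, so
  P(newsletter send | traffic spike, ¬viral social-media post) = 0.085800 / 0.101400 ≈ 0.846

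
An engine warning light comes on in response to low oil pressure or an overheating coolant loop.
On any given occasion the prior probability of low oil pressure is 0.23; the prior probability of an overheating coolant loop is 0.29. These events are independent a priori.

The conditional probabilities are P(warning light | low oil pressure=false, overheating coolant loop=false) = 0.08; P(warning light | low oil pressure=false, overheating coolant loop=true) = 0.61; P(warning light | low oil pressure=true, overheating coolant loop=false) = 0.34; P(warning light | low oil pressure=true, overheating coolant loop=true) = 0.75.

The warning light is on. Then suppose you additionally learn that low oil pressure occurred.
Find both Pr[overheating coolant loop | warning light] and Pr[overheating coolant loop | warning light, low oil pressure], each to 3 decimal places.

Pr[overheating coolant loop | warning light] ≈ 0.652; Pr[overheating coolant loop | warning light, low oil pressure] ≈ 0.474

P(warning light) = 0.08·0.77·0.71 + 0.61·0.77·0.29 + 0.34·0.23·0.71 + 0.75·0.23·0.29 = 0.043736 + 0.136213 + 0.055522 + 0.050025 = 0.285496
The overheating coolant loop-present share is 0.136213 + 0.050025 = 0.186238.
Hence the posterior is 0.186238/0.285496 ≈ 0.652.

With the extra evidence:
Enumerate both values of overheating coolant loop and weight by the priors:
  P(warning light | low oil pressure) = 0.34*0.71 + 0.75*0.29
        = 0.241400 + 0.217500 = 0.458900
Keeping only the overheating coolant loop-present terms gives 0.217500, so
  P(overheating coolant loop | warning light, low oil pressure) = 0.217500 / 0.458900 ≈ 0.474
The drop from 0.652 to 0.474 is the explaining-away (discounting) effect.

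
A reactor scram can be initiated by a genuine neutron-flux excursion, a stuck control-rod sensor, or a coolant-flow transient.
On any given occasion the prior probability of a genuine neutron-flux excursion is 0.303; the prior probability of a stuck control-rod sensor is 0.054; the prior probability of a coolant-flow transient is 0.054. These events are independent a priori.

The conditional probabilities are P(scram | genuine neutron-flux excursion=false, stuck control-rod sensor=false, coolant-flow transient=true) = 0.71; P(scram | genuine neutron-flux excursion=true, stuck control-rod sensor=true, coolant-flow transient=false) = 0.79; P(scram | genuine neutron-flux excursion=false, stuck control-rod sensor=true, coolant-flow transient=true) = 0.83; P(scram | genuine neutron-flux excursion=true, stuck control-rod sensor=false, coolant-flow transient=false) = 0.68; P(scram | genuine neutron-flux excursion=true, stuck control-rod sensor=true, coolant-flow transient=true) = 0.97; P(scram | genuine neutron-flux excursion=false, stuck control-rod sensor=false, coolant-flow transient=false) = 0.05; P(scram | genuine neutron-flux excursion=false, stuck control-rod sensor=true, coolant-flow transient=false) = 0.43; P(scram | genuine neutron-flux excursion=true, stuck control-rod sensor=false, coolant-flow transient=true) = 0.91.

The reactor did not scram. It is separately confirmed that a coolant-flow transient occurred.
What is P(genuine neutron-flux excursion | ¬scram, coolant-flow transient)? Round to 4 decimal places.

Numerator (weight on configurations with genuine neutron-flux excursion): 0.025797 + 0.000491 = 0.026288
Denominator P(¬scram | coolant-flow transient): 0.29*0.697*0.946 + 0.17*0.697*0.054 + 0.09*0.303*0.946 + 0.03*0.303*0.054 = 0.223901
Posterior = 0.026288 / 0.223901 ≈ 0.1174

P(genuine neutron-flux excursion | ¬scram, coolant-flow transient) ≈ 0.1174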